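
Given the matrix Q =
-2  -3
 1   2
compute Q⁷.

Q² = I (check: tr Q = 0 and det Q = -1), so Q⁷ = Q since 7 is odd.

[[-2, -3], [1, 2]]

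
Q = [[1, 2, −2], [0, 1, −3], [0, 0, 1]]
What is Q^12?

Q = I + N where N = [[0, 2, −2], [0, 0, −3], [0, 0, 0]] is strictly upper-triangular, so N^3 = 0.
(I + N)^12 = I + 12·N + 66·N^2 = [[1, 24, −420], [0, 1, −36], [0, 0, 1]].

[[1, 24, −420], [0, 1, −36], [0, 0, 1]]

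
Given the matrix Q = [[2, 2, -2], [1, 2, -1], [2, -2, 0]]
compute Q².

[[2, 12, -6], [2, 8, -4], [2, 0, -2]]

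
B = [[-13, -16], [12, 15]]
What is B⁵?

tr B = 2 and det B = -3, so the characteristic polynomial is λ² − (2)λ + (-3) with roots -1 and 3.
Eigenvectors give P = [[4, -1], [-3, 1]] with P⁻¹ = [[1, 1], [3, 4]], and B = P·diag(-1, 3)·P⁻¹.
Then B⁵ = P·diag(-1, 243)·P⁻¹ = [[-4, -243], [3, 243]] · [[1, 1], [3, 4]] = [[-733, -976], [732, 975]].

[[-733, -976], [732, 975]]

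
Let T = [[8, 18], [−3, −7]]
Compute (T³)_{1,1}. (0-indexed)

tr T = 1 and det T = −2, so the characteristic polynomial is λ² − (1)λ + (−2) with roots 2 and −1.
Eigenvectors give P = [[−3, −2], [1, 1]] with P⁻¹ = [[−1, −2], [1, 3]], and T = P·diag(2, −1)·P⁻¹.
Then T³ = P·diag(8, −1)·P⁻¹ = [[−24, 2], [8, −1]] · [[−1, −2], [1, 3]] = [[26, 54], [−9, −19]].

−19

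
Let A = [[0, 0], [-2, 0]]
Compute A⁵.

[[0, 0], [0, 0]]

A is strictly triangular, hence nilpotent: A² = 0, so A⁵ = 0.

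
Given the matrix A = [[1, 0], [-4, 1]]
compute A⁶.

[[1, 0], [-24, 1]]

A = I + N where N = [[0, 0], [-4, 0]] is strictly lower-triangular, so N² = 0.
(I + N)⁶ = I + 6·N = [[1, 0], [-24, 1]].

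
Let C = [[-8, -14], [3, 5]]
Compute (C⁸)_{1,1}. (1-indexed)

1786

tr C = -3 and det C = 2, so the characteristic polynomial is λ² − (-3)λ + (2) with roots -2 and -1.
Eigenvectors give P = [[7, -2], [-3, 1]] with P⁻¹ = [[1, 2], [3, 7]], and C = P·diag(-2, -1)·P⁻¹.
Then C⁸ = P·diag(256, 1)·P⁻¹ = [[1792, -2], [-768, 1]] · [[1, 2], [3, 7]] = [[1786, 3570], [-765, -1529]].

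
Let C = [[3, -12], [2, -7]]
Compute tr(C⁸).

tr C = -4 and det C = 3, so the characteristic polynomial is λ² − (-4)λ + (3) with roots -1 and -3.
Eigenvectors give P = [[3, 2], [1, 1]] with P⁻¹ = [[1, -2], [-1, 3]], and C = P·diag(-1, -3)·P⁻¹.
Then C⁸ = P·diag(1, 6561)·P⁻¹ = [[3, 13122], [1, 6561]] · [[1, -2], [-1, 3]] = [[-13119, 39360], [-6560, 19681]].

6562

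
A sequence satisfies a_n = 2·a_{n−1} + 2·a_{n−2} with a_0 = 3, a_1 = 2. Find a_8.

With companion matrix Q = [[2, 2], [1, 0]], [a_n, a_{n−1}]ᵀ = Q·[a_{n−1}, a_{n−2}]ᵀ, so [a_8, a_7]ᵀ = Q⁷·[a_1, a_0]ᵀ.
Q⁷ = [[896, 656], [328, 240]], giving [a_8, a_7]ᵀ = [[3760], [1376]].

3760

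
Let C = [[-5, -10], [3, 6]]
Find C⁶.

C² = C (a projection; rank 1, trace 1), so C⁶ = C.

[[-5, -10], [3, 6]]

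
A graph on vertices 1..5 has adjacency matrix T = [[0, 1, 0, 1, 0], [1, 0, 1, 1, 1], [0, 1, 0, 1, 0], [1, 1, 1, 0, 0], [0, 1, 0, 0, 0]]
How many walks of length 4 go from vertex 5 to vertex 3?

6

The number of length-4 walks from vertex 5 to vertex 3 is entry (5,3) of T⁴, where T is the adjacency matrix.
T² = [[2, 1, 2, 1, 1], [1, 4, 1, 2, 0], [2, 1, 2, 1, 1], [1, 2, 1, 3, 1], [1, 0, 1, 1, 1]]
T³ = [[2, 6, 2, 5, 1], [6, 4, 6, 6, 4], [2, 6, 2, 5, 1], [5, 6, 5, 4, 2], [1, 4, 1, 2, 0]]
T⁴ = [[11, 10, 11, 10, 6], [10, 22, 10, 16, 4], [11, 10, 11, 10, 6], [10, 16, 10, 16, 6], [6, 4, 6, 6, 4]]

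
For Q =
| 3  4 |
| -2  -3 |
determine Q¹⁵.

[[3, 4], [-2, -3]]

Q² = I (check: tr Q = 0 and det Q = -1), so Q¹⁵ = Q since 15 is odd.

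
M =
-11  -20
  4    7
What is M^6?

tr M = -4 and det M = 3, so the characteristic polynomial is λ² − (-4)λ + (3) with roots -1 and -3.
Eigenvectors give P = [[-2, 5], [1, -2]] with P⁻¹ = [[2, 5], [1, 2]], and M = P·diag(-1, -3)·P⁻¹.
Then M^6 = P·diag(1, 729)·P⁻¹ = [[-2, 3645], [1, -1458]] · [[2, 5], [1, 2]] = [[3641, 7280], [-1456, -2911]].

[[3641, 7280], [-1456, -2911]]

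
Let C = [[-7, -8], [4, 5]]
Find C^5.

tr C = -2 and det C = -3, so the characteristic polynomial is λ² − (-2)λ + (-3) with roots -3 and 1.
Eigenvectors give P = [[-2, -1], [1, 1]] with P⁻¹ = [[-1, -1], [1, 2]], and C = P·diag(-3, 1)·P⁻¹.
Then C^5 = P·diag(-243, 1)·P⁻¹ = [[486, -1], [-243, 1]] · [[-1, -1], [1, 2]] = [[-487, -488], [244, 245]].

[[-487, -488], [244, 245]]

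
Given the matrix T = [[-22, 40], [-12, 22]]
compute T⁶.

[[64, 0], [0, 64]]

tr T = 0 and det T = -4, so the characteristic polynomial is λ² − (0)λ + (-4) with roots -2 and 2.
Eigenvectors give P = [[-2, -5], [-1, -3]] with P⁻¹ = [[-3, 5], [1, -2]], and T = P·diag(-2, 2)·P⁻¹.
Then T⁶ = P·diag(64, 64)·P⁻¹ = [[-128, -320], [-64, -192]] · [[-3, 5], [1, -2]] = [[64, 0], [0, 64]].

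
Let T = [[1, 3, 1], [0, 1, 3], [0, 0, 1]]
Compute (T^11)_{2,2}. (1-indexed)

1

T = I + N where N = [[0, 3, 1], [0, 0, 3], [0, 0, 0]] is strictly upper-triangular, so N^3 = 0.
(I + N)^11 = I + 11·N + 55·N^2 = [[1, 33, 506], [0, 1, 33], [0, 0, 1]].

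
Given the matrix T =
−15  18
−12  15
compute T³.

[[−135, 162], [−108, 135]]

tr T = 0 and det T = −9, so the characteristic polynomial is λ² − (0)λ + (−9) with roots −3 and 3.
Eigenvectors give P = [[−3, −1], [−2, −1]] with P⁻¹ = [[−1, 1], [2, −3]], and T = P·diag(−3, 3)·P⁻¹.
Then T³ = P·diag(−27, 27)·P⁻¹ = [[81, −27], [54, −27]] · [[−1, 1], [2, −3]] = [[−135, 162], [−108, 135]].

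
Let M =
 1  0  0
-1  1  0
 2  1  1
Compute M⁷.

M = I + N where N = [[0, 0, 0], [-1, 0, 0], [2, 1, 0]] is strictly lower-triangular, so N³ = 0.
(I + N)⁷ = I + 7·N + 21·N² = [[1, 0, 0], [-7, 1, 0], [-7, 7, 1]].

[[1, 0, 0], [-7, 1, 0], [-7, 7, 1]]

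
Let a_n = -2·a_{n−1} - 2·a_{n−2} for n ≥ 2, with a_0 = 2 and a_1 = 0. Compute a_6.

With companion matrix B = [[-2, -2], [1, 0]], [a_n, a_{n−1}]ᵀ = B·[a_{n−1}, a_{n−2}]ᵀ, so [a_6, a_5]ᵀ = B⁵·[a_1, a_0]ᵀ.
B⁵ = [[8, 8], [-4, 0]], giving [a_6, a_5]ᵀ = [[16], [0]].

16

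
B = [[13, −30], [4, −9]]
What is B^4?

[[481, −1200], [160, −399]]

tr B = 4 and det B = 3, so the characteristic polynomial is λ² − (4)λ + (3) with roots 3 and 1.
Eigenvectors give P = [[3, −5], [1, −2]] with P⁻¹ = [[2, −5], [1, −3]], and B = P·diag(3, 1)·P⁻¹.
Then B^4 = P·diag(81, 1)·P⁻¹ = [[243, −5], [81, −2]] · [[2, −5], [1, −3]] = [[481, −1200], [160, −399]].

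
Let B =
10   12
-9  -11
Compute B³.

[[28, 36], [-27, -35]]

tr B = -1 and det B = -2, so the characteristic polynomial is λ² − (-1)λ + (-2) with roots -2 and 1.
Eigenvectors give P = [[1, 4], [-1, -3]] with P⁻¹ = [[-3, -4], [1, 1]], and B = P·diag(-2, 1)·P⁻¹.
Then B³ = P·diag(-8, 1)·P⁻¹ = [[-8, 4], [8, -3]] · [[-3, -4], [1, 1]] = [[28, 36], [-27, -35]].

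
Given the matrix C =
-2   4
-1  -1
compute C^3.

C^2 = [[0, -12], [3, -3]]
C^3 = [[12, 12], [-3, 15]]

[[12, 12], [-3, 15]]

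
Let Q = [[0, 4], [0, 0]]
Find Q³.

Q is strictly triangular, hence nilpotent: Q² = 0, so Q³ = 0.

[[0, 0], [0, 0]]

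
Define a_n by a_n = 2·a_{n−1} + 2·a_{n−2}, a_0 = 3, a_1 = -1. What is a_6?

144

With companion matrix C = [[2, 2], [1, 0]], [a_n, a_{n−1}]ᵀ = C·[a_{n−1}, a_{n−2}]ᵀ, so [a_6, a_5]ᵀ = C^5·[a_1, a_0]ᵀ.
C^5 = [[120, 88], [44, 32]], giving [a_6, a_5]ᵀ = [[144], [52]].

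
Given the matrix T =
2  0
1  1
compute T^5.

tr T = 3 and det T = 2, so the characteristic polynomial is λ² − (3)λ + (2) with roots 1 and 2.
Eigenvectors give P = [[0, 1], [−1, 1]] with P⁻¹ = [[1, −1], [1, 0]], and T = P·diag(1, 2)·P⁻¹.
Then T^5 = P·diag(1, 32)·P⁻¹ = [[0, 32], [−1, 32]] · [[1, −1], [1, 0]] = [[32, 0], [31, 1]].

[[32, 0], [31, 1]]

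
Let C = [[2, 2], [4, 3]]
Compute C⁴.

C² = [[12, 10], [20, 17]]
C³ = [[64, 54], [108, 91]]
C⁴ = [[344, 290], [580, 489]]

[[344, 290], [580, 489]]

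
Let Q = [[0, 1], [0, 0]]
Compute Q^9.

Q is strictly triangular, hence nilpotent: Q^2 = 0, so Q^9 = 0.

[[0, 0], [0, 0]]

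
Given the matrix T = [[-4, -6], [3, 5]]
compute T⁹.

tr T = 1 and det T = -2, so the characteristic polynomial is λ² − (1)λ + (-2) with roots -1 and 2.
Eigenvectors give P = [[-2, -1], [1, 1]] with P⁻¹ = [[-1, -1], [1, 2]], and T = P·diag(-1, 2)·P⁻¹.
Then T⁹ = P·diag(-1, 512)·P⁻¹ = [[2, -512], [-1, 512]] · [[-1, -1], [1, 2]] = [[-514, -1026], [513, 1025]].

[[-514, -1026], [513, 1025]]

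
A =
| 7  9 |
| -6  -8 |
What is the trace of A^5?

-31

tr A = -1 and det A = -2, so the characteristic polynomial is λ² − (-1)λ + (-2) with roots 1 and -2.
Eigenvectors give P = [[-3, -1], [2, 1]] with P⁻¹ = [[-1, -1], [2, 3]], and A = P·diag(1, -2)·P⁻¹.
Then A^5 = P·diag(1, -32)·P⁻¹ = [[-3, 32], [2, -32]] · [[-1, -1], [2, 3]] = [[67, 99], [-66, -98]].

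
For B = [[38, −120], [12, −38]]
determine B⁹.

tr B = 0 and det B = −4, so the characteristic polynomial is λ² − (0)λ + (−4) with roots 2 and −2.
Eigenvectors give P = [[10, 3], [3, 1]] with P⁻¹ = [[1, −3], [−3, 10]], and B = P·diag(2, −2)·P⁻¹.
Then B⁹ = P·diag(512, −512)·P⁻¹ = [[5120, −1536], [1536, −512]] · [[1, −3], [−3, 10]] = [[9728, −30720], [3072, −9728]].

[[9728, −30720], [3072, −9728]]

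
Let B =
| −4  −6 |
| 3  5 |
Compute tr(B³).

tr B = 1 and det B = −2, so the characteristic polynomial is λ² − (1)λ + (−2) with roots 2 and −1.
Eigenvectors give P = [[−1, 2], [1, −1]] with P⁻¹ = [[1, 2], [1, 1]], and B = P·diag(2, −1)·P⁻¹.
Then B³ = P·diag(8, −1)·P⁻¹ = [[−8, −2], [8, 1]] · [[1, 2], [1, 1]] = [[−10, −18], [9, 17]].

7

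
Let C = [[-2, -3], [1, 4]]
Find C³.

C² = [[1, -6], [2, 13]]
C³ = [[-8, -27], [9, 46]]

[[-8, -27], [9, 46]]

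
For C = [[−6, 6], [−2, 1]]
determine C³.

tr C = −5 and det C = 6, so the characteristic polynomial is λ² − (−5)λ + (6) with roots −3 and −2.
Eigenvectors give P = [[−2, −3], [−1, −2]] with P⁻¹ = [[−2, 3], [1, −2]], and C = P·diag(−3, −2)·P⁻¹.
Then C³ = P·diag(−27, −8)·P⁻¹ = [[54, 24], [27, 16]] · [[−2, 3], [1, −2]] = [[−84, 114], [−38, 49]].

[[−84, 114], [−38, 49]]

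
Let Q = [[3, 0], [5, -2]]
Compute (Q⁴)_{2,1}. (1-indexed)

tr Q = 1 and det Q = -6, so the characteristic polynomial is λ² − (1)λ + (-6) with roots -2 and 3.
Eigenvectors give P = [[0, 1], [-1, 1]] with P⁻¹ = [[1, -1], [1, 0]], and Q = P·diag(-2, 3)·P⁻¹.
Then Q⁴ = P·diag(16, 81)·P⁻¹ = [[0, 81], [-16, 81]] · [[1, -1], [1, 0]] = [[81, 0], [65, 16]].

65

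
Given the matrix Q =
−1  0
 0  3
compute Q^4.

Q^2 = [[1, 0], [0, 9]]
Q^3 = [[−1, 0], [0, 27]]
Q^4 = [[1, 0], [0, 81]]

[[1, 0], [0, 81]]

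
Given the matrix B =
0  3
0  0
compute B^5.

[[0, 0], [0, 0]]

B is strictly triangular, hence nilpotent: B^2 = 0, so B^5 = 0.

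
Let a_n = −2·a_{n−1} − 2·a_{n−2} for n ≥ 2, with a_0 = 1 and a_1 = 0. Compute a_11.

With companion matrix Q = [[−2, −2], [1, 0]], [a_n, a_{n−1}]ᵀ = Q·[a_{n−1}, a_{n−2}]ᵀ, so [a_11, a_10]ᵀ = Q¹⁰·[a_1, a_0]ᵀ.
Q¹⁰ = [[32, 64], [−32, −32]], giving [a_11, a_10]ᵀ = [[64], [−32]].

64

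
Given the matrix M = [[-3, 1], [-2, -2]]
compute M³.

M² = [[7, -5], [10, 2]]
M³ = [[-11, 17], [-34, 6]]

[[-11, 17], [-34, 6]]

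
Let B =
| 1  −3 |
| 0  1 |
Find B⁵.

[[1, −15], [0, 1]]

B = I + N where N = [[0, −3], [0, 0]] is strictly upper-triangular, so N² = 0.
(I + N)⁵ = I + 5·N = [[1, −15], [0, 1]].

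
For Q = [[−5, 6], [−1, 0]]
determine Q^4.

[[211, −390], [65, −114]]

tr Q = −5 and det Q = 6, so the characteristic polynomial is λ² − (−5)λ + (6) with roots −2 and −3.
Eigenvectors give P = [[2, 3], [1, 1]] with P⁻¹ = [[−1, 3], [1, −2]], and Q = P·diag(−2, −3)·P⁻¹.
Then Q^4 = P·diag(16, 81)·P⁻¹ = [[32, 243], [16, 81]] · [[−1, 3], [1, −2]] = [[211, −390], [65, −114]].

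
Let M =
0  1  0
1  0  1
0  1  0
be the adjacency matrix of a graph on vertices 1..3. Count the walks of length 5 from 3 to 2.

4

The number of length-5 walks from vertex 3 to vertex 2 is entry (3,2) of M⁵, where M is the adjacency matrix.
M² = [[1, 0, 1], [0, 2, 0], [1, 0, 1]]
M³ = [[0, 2, 0], [2, 0, 2], [0, 2, 0]]
M⁴ = [[2, 0, 2], [0, 4, 0], [2, 0, 2]]
M⁵ = [[0, 4, 0], [4, 0, 4], [0, 4, 0]]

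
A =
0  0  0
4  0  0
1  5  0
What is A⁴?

[[0, 0, 0], [0, 0, 0], [0, 0, 0]]

A is strictly triangular, hence nilpotent: A³ = 0, so A⁴ = 0.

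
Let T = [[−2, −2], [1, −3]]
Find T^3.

[[6, −34], [17, −11]]

T^2 = [[2, 10], [−5, 7]]
T^3 = [[6, −34], [17, −11]]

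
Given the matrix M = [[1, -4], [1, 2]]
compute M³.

[[-15, -12], [3, -12]]

M² = [[-3, -12], [3, 0]]
M³ = [[-15, -12], [3, -12]]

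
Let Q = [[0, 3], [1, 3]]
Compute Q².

[[3, 9], [3, 12]]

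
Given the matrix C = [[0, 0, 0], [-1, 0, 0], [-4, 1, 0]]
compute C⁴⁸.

C is strictly triangular, hence nilpotent: C³ = 0, so C⁴⁸ = 0.

[[0, 0, 0], [0, 0, 0], [0, 0, 0]]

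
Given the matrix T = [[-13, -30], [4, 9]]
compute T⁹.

[[-118093, -295230], [39364, 98409]]

tr T = -4 and det T = 3, so the characteristic polynomial is λ² − (-4)λ + (3) with roots -1 and -3.
Eigenvectors give P = [[-5, -3], [2, 1]] with P⁻¹ = [[1, 3], [-2, -5]], and T = P·diag(-1, -3)·P⁻¹.
Then T⁹ = P·diag(-1, -19683)·P⁻¹ = [[5, 59049], [-2, -19683]] · [[1, 3], [-2, -5]] = [[-118093, -295230], [39364, 98409]].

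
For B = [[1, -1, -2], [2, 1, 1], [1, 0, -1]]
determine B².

[[-3, -2, -1], [5, -1, -4], [0, -1, -1]]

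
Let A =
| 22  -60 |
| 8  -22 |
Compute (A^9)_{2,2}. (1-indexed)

tr A = 0 and det A = -4, so the characteristic polynomial is λ² − (0)λ + (-4) with roots -2 and 2.
Eigenvectors give P = [[-5, 3], [-2, 1]] with P⁻¹ = [[1, -3], [2, -5]], and A = P·diag(-2, 2)·P⁻¹.
Then A^9 = P·diag(-512, 512)·P⁻¹ = [[2560, 1536], [1024, 512]] · [[1, -3], [2, -5]] = [[5632, -15360], [2048, -5632]].

-5632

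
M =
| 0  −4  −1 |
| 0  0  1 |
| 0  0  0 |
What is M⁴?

[[0, 0, 0], [0, 0, 0], [0, 0, 0]]

M is strictly triangular, hence nilpotent: M³ = 0, so M⁴ = 0.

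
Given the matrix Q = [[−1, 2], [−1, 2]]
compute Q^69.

[[−1, 2], [−1, 2]]

Q² = Q (a projection; rank 1, trace 1), so Q^69 = Q.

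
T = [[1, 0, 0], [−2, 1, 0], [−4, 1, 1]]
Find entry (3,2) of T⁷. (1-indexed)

T = I + N where N = [[0, 0, 0], [−2, 0, 0], [−4, 1, 0]] is strictly lower-triangular, so N³ = 0.
(I + N)⁷ = I + 7·N + 21·N² = [[1, 0, 0], [−14, 1, 0], [−70, 7, 1]].

7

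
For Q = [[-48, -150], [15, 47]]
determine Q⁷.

tr Q = -1 and det Q = -6, so the characteristic polynomial is λ² − (-1)λ + (-6) with roots -3 and 2.
Eigenvectors give P = [[10, -3], [-3, 1]] with P⁻¹ = [[1, 3], [3, 10]], and Q = P·diag(-3, 2)·P⁻¹.
Then Q⁷ = P·diag(-2187, 128)·P⁻¹ = [[-21870, -384], [6561, 128]] · [[1, 3], [3, 10]] = [[-23022, -69450], [6945, 20963]].

[[-23022, -69450], [6945, 20963]]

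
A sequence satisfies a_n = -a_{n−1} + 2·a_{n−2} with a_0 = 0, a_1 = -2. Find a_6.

42

With companion matrix M = [[-1, 2], [1, 0]], [a_n, a_{n−1}]ᵀ = M·[a_{n−1}, a_{n−2}]ᵀ, so [a_6, a_5]ᵀ = M^5·[a_1, a_0]ᵀ.
M^5 = [[-21, 22], [11, -10]], giving [a_6, a_5]ᵀ = [[42], [-22]].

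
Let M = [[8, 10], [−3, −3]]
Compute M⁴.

tr M = 5 and det M = 6, so the characteristic polynomial is λ² − (5)λ + (6) with roots 2 and 3.
Eigenvectors give P = [[−5, −2], [3, 1]] with P⁻¹ = [[1, 2], [−3, −5]], and M = P·diag(2, 3)·P⁻¹.
Then M⁴ = P·diag(16, 81)·P⁻¹ = [[−80, −162], [48, 81]] · [[1, 2], [−3, −5]] = [[406, 650], [−195, −309]].

[[406, 650], [−195, −309]]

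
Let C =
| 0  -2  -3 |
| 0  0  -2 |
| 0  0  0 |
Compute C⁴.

[[0, 0, 0], [0, 0, 0], [0, 0, 0]]

C is strictly triangular, hence nilpotent: C³ = 0, so C⁴ = 0.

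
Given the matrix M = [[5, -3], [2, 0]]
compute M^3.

[[65, -57], [38, -30]]

tr M = 5 and det M = 6, so the characteristic polynomial is λ² − (5)λ + (6) with roots 3 and 2.
Eigenvectors give P = [[3, -1], [2, -1]] with P⁻¹ = [[1, -1], [2, -3]], and M = P·diag(3, 2)·P⁻¹.
Then M^3 = P·diag(27, 8)·P⁻¹ = [[81, -8], [54, -8]] · [[1, -1], [2, -3]] = [[65, -57], [38, -30]].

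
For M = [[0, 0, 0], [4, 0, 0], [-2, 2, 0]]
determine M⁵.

[[0, 0, 0], [0, 0, 0], [0, 0, 0]]

M is strictly triangular, hence nilpotent: M³ = 0, so M⁵ = 0.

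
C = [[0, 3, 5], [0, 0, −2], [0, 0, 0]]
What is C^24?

C is strictly triangular, hence nilpotent: C^3 = 0, so C^24 = 0.

[[0, 0, 0], [0, 0, 0], [0, 0, 0]]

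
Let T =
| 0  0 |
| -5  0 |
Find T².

T is strictly triangular, hence nilpotent: T² = 0, so T² = 0.

[[0, 0], [0, 0]]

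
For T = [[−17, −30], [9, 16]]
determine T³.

tr T = −1 and det T = −2, so the characteristic polynomial is λ² − (−1)λ + (−2) with roots −2 and 1.
Eigenvectors give P = [[−2, −5], [1, 3]] with P⁻¹ = [[−3, −5], [1, 2]], and T = P·diag(−2, 1)·P⁻¹.
Then T³ = P·diag(−8, 1)·P⁻¹ = [[16, −5], [−8, 3]] · [[−3, −5], [1, 2]] = [[−53, −90], [27, 46]].

[[−53, −90], [27, 46]]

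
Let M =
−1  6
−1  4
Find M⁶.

[[−125, 378], [−63, 190]]

tr M = 3 and det M = 2, so the characteristic polynomial is λ² − (3)λ + (2) with roots 2 and 1.
Eigenvectors give P = [[2, 3], [1, 1]] with P⁻¹ = [[−1, 3], [1, −2]], and M = P·diag(2, 1)·P⁻¹.
Then M⁶ = P·diag(64, 1)·P⁻¹ = [[128, 3], [64, 1]] · [[−1, 3], [1, −2]] = [[−125, 378], [−63, 190]].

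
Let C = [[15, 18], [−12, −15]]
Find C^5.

tr C = 0 and det C = −9, so the characteristic polynomial is λ² − (0)λ + (−9) with roots 3 and −3.
Eigenvectors give P = [[3, −1], [−2, 1]] with P⁻¹ = [[1, 1], [2, 3]], and C = P·diag(3, −3)·P⁻¹.
Then C^5 = P·diag(243, −243)·P⁻¹ = [[729, 243], [−486, −243]] · [[1, 1], [2, 3]] = [[1215, 1458], [−972, −1215]].

[[1215, 1458], [−972, −1215]]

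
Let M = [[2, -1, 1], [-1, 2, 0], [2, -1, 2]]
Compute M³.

[[27, -21, 15], [-15, 15, -6], [36, -27, 21]]

M² = [[7, -5, 4], [-4, 5, -1], [9, -6, 6]]
M³ = [[27, -21, 15], [-15, 15, -6], [36, -27, 21]]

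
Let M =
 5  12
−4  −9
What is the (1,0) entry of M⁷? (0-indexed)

−4372

tr M = −4 and det M = 3, so the characteristic polynomial is λ² − (−4)λ + (3) with roots −1 and −3.
Eigenvectors give P = [[−2, −3], [1, 2]] with P⁻¹ = [[−2, −3], [1, 2]], and M = P·diag(−1, −3)·P⁻¹.
Then M⁷ = P·diag(−1, −2187)·P⁻¹ = [[2, 6561], [−1, −4374]] · [[−2, −3], [1, 2]] = [[6557, 13116], [−4372, −8745]].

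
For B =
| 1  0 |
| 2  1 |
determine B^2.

[[1, 0], [4, 1]]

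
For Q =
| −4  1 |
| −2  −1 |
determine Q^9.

[[−38854, 19171], [−38342, 18659]]

tr Q = −5 and det Q = 6, so the characteristic polynomial is λ² − (−5)λ + (6) with roots −2 and −3.
Eigenvectors give P = [[−1, 1], [−2, 1]] with P⁻¹ = [[1, −1], [2, −1]], and Q = P·diag(−2, −3)·P⁻¹.
Then Q^9 = P·diag(−512, −19683)·P⁻¹ = [[512, −19683], [1024, −19683]] · [[1, −1], [2, −1]] = [[−38854, 19171], [−38342, 18659]].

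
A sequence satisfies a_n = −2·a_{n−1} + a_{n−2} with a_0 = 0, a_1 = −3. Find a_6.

With companion matrix C = [[−2, 1], [1, 0]], [a_n, a_{n−1}]ᵀ = C·[a_{n−1}, a_{n−2}]ᵀ, so [a_6, a_5]ᵀ = C⁵·[a_1, a_0]ᵀ.
C⁵ = [[−70, 29], [29, −12]], giving [a_6, a_5]ᵀ = [[210], [−87]].

210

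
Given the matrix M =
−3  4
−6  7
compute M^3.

tr M = 4 and det M = 3, so the characteristic polynomial is λ² − (4)λ + (3) with roots 1 and 3.
Eigenvectors give P = [[1, −2], [1, −3]] with P⁻¹ = [[3, −2], [1, −1]], and M = P·diag(1, 3)·P⁻¹.
Then M^3 = P·diag(1, 27)·P⁻¹ = [[1, −54], [1, −81]] · [[3, −2], [1, −1]] = [[−51, 52], [−78, 79]].

[[−51, 52], [−78, 79]]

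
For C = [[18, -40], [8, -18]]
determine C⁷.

[[1152, -2560], [512, -1152]]

tr C = 0 and det C = -4, so the characteristic polynomial is λ² − (0)λ + (-4) with roots -2 and 2.
Eigenvectors give P = [[2, -5], [1, -2]] with P⁻¹ = [[-2, 5], [-1, 2]], and C = P·diag(-2, 2)·P⁻¹.
Then C⁷ = P·diag(-128, 128)·P⁻¹ = [[-256, -640], [-128, -256]] · [[-2, 5], [-1, 2]] = [[1152, -2560], [512, -1152]].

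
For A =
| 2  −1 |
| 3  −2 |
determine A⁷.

A² = I (check: tr A = 0 and det A = −1), so A⁷ = A since 7 is odd.

[[2, −1], [3, −2]]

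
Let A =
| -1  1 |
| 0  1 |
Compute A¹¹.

A² = I (check: tr A = 0 and det A = -1), so A¹¹ = A since 11 is odd.

[[-1, 1], [0, 1]]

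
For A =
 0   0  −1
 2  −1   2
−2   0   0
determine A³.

A² = [[2, 0, 0], [−6, 1, −4], [0, 0, 2]]
A³ = [[0, 0, −2], [10, −1, 8], [−4, 0, 0]]

[[0, 0, −2], [10, −1, 8], [−4, 0, 0]]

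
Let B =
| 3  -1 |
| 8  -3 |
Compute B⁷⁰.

[[1, 0], [0, 1]]

B² = I (check: tr B = 0 and det B = -1), so B⁷⁰ = I since 70 is even.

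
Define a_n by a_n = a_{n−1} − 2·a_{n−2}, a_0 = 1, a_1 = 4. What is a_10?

−10

With companion matrix B = [[1, −2], [1, 0]], [a_n, a_{n−1}]ᵀ = B·[a_{n−1}, a_{n−2}]ᵀ, so [a_10, a_9]ᵀ = B⁹·[a_1, a_0]ᵀ.
B⁹ = [[−11, 34], [−17, 6]], giving [a_10, a_9]ᵀ = [[−10], [−62]].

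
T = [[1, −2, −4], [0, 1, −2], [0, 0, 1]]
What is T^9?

T = I + N where N = [[0, −2, −4], [0, 0, −2], [0, 0, 0]] is strictly upper-triangular, so N^3 = 0.
(I + N)^9 = I + 9·N + 36·N^2 = [[1, −18, 108], [0, 1, −18], [0, 0, 1]].

[[1, −18, 108], [0, 1, −18], [0, 0, 1]]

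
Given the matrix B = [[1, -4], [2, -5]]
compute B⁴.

[[-79, 160], [-80, 161]]

tr B = -4 and det B = 3, so the characteristic polynomial is λ² − (-4)λ + (3) with roots -1 and -3.
Eigenvectors give P = [[-2, -1], [-1, -1]] with P⁻¹ = [[-1, 1], [1, -2]], and B = P·diag(-1, -3)·P⁻¹.
Then B⁴ = P·diag(1, 81)·P⁻¹ = [[-2, -81], [-1, -81]] · [[-1, 1], [1, -2]] = [[-79, 160], [-80, 161]].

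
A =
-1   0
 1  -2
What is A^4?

tr A = -3 and det A = 2, so the characteristic polynomial is λ² − (-3)λ + (2) with roots -1 and -2.
Eigenvectors give P = [[1, 0], [1, -1]] with P⁻¹ = [[1, 0], [1, -1]], and A = P·diag(-1, -2)·P⁻¹.
Then A^4 = P·diag(1, 16)·P⁻¹ = [[1, 0], [1, -16]] · [[1, 0], [1, -1]] = [[1, 0], [-15, 16]].

[[1, 0], [-15, 16]]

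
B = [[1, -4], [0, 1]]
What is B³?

[[1, -12], [0, 1]]

B = I + N where N = [[0, -4], [0, 0]] is strictly upper-triangular, so N² = 0.
(I + N)³ = I + 3·N = [[1, -12], [0, 1]].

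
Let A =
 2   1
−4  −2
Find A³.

A² = [[0, 0], [0, 0]]
A³ = [[0, 0], [0, 0]]

[[0, 0], [0, 0]]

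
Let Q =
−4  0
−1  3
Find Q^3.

[[−64, 0], [−13, 27]]

Q^2 = [[16, 0], [1, 9]]
Q^3 = [[−64, 0], [−13, 27]]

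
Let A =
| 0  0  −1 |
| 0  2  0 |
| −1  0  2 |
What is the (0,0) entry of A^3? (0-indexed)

2

A^2 = [[1, 0, −2], [0, 4, 0], [−2, 0, 5]]
A^3 = [[2, 0, −5], [0, 8, 0], [−5, 0, 12]]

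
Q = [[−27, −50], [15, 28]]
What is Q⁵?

tr Q = 1 and det Q = −6, so the characteristic polynomial is λ² − (1)λ + (−6) with roots 3 and −2.
Eigenvectors give P = [[−5, 2], [3, −1]] with P⁻¹ = [[1, 2], [3, 5]], and Q = P·diag(3, −2)·P⁻¹.
Then Q⁵ = P·diag(243, −32)·P⁻¹ = [[−1215, −64], [729, 32]] · [[1, 2], [3, 5]] = [[−1407, −2750], [825, 1618]].

[[−1407, −2750], [825, 1618]]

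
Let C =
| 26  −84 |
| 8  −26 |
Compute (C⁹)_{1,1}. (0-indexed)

tr C = 0 and det C = −4, so the characteristic polynomial is λ² − (0)λ + (−4) with roots 2 and −2.
Eigenvectors give P = [[7, 3], [2, 1]] with P⁻¹ = [[1, −3], [−2, 7]], and C = P·diag(2, −2)·P⁻¹.
Then C⁹ = P·diag(512, −512)·P⁻¹ = [[3584, −1536], [1024, −512]] · [[1, −3], [−2, 7]] = [[6656, −21504], [2048, −6656]].

−6656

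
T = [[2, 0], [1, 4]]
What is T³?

T² = [[4, 0], [6, 16]]
T³ = [[8, 0], [28, 64]]

[[8, 0], [28, 64]]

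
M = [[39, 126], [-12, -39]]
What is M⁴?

[[81, 0], [0, 81]]

tr M = 0 and det M = -9, so the characteristic polynomial is λ² − (0)λ + (-9) with roots -3 and 3.
Eigenvectors give P = [[-3, 7], [1, -2]] with P⁻¹ = [[2, 7], [1, 3]], and M = P·diag(-3, 3)·P⁻¹.
Then M⁴ = P·diag(81, 81)·P⁻¹ = [[-243, 567], [81, -162]] · [[2, 7], [1, 3]] = [[81, 0], [0, 81]].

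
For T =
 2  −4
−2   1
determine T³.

[[48, −60], [−30, 33]]

T² = [[12, −12], [−6, 9]]
T³ = [[48, −60], [−30, 33]]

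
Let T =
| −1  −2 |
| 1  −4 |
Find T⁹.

tr T = −5 and det T = 6, so the characteristic polynomial is λ² − (−5)λ + (6) with roots −2 and −3.
Eigenvectors give P = [[2, −1], [1, −1]] with P⁻¹ = [[1, −1], [1, −2]], and T = P·diag(−2, −3)·P⁻¹.
Then T⁹ = P·diag(−512, −19683)·P⁻¹ = [[−1024, 19683], [−512, 19683]] · [[1, −1], [1, −2]] = [[18659, −38342], [19171, −38854]].

[[18659, −38342], [19171, −38854]]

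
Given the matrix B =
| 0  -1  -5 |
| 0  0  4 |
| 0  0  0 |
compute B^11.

B is strictly triangular, hence nilpotent: B^3 = 0, so B^11 = 0.

[[0, 0, 0], [0, 0, 0], [0, 0, 0]]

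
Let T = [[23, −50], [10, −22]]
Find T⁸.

[[31781, −63050], [12610, −24964]]

tr T = 1 and det T = −6, so the characteristic polynomial is λ² − (1)λ + (−6) with roots −2 and 3.
Eigenvectors give P = [[2, −5], [1, −2]] with P⁻¹ = [[−2, 5], [−1, 2]], and T = P·diag(−2, 3)·P⁻¹.
Then T⁸ = P·diag(256, 6561)·P⁻¹ = [[512, −32805], [256, −13122]] · [[−2, 5], [−1, 2]] = [[31781, −63050], [12610, −24964]].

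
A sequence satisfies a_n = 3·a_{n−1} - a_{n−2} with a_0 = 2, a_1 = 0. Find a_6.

-110

With companion matrix C = [[3, -1], [1, 0]], [a_n, a_{n−1}]ᵀ = C·[a_{n−1}, a_{n−2}]ᵀ, so [a_6, a_5]ᵀ = C⁵·[a_1, a_0]ᵀ.
C⁵ = [[144, -55], [55, -21]], giving [a_6, a_5]ᵀ = [[-110], [-42]].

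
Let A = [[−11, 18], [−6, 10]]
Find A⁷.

tr A = −1 and det A = −2, so the characteristic polynomial is λ² − (−1)λ + (−2) with roots −2 and 1.
Eigenvectors give P = [[−2, −3], [−1, −2]] with P⁻¹ = [[−2, 3], [1, −2]], and A = P·diag(−2, 1)·P⁻¹.
Then A⁷ = P·diag(−128, 1)·P⁻¹ = [[256, −3], [128, −2]] · [[−2, 3], [1, −2]] = [[−515, 774], [−258, 388]].

[[−515, 774], [−258, 388]]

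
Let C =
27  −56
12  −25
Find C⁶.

tr C = 2 and det C = −3, so the characteristic polynomial is λ² − (2)λ + (−3) with roots −1 and 3.
Eigenvectors give P = [[2, 7], [1, 3]] with P⁻¹ = [[−3, 7], [1, −2]], and C = P·diag(−1, 3)·P⁻¹.
Then C⁶ = P·diag(1, 729)·P⁻¹ = [[2, 5103], [1, 2187]] · [[−3, 7], [1, −2]] = [[5097, −10192], [2184, −4367]].

[[5097, −10192], [2184, −4367]]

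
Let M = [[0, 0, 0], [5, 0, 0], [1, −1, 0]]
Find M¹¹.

M is strictly triangular, hence nilpotent: M³ = 0, so M¹¹ = 0.

[[0, 0, 0], [0, 0, 0], [0, 0, 0]]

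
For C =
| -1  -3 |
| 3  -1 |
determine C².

[[-8, 6], [-6, -8]]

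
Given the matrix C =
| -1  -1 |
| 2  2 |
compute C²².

C² = C (a projection; rank 1, trace 1), so C²² = C.

[[-1, -1], [2, 2]]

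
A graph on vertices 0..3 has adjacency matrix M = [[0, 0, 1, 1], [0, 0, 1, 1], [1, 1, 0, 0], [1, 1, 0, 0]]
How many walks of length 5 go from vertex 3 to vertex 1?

16

The number of length-5 walks from vertex 3 to vertex 1 is entry (3,1) of M⁵, where M is the adjacency matrix.
M² = [[2, 2, 0, 0], [2, 2, 0, 0], [0, 0, 2, 2], [0, 0, 2, 2]]
M³ = [[0, 0, 4, 4], [0, 0, 4, 4], [4, 4, 0, 0], [4, 4, 0, 0]]
M⁴ = [[8, 8, 0, 0], [8, 8, 0, 0], [0, 0, 8, 8], [0, 0, 8, 8]]
M⁵ = [[0, 0, 16, 16], [0, 0, 16, 16], [16, 16, 0, 0], [16, 16, 0, 0]]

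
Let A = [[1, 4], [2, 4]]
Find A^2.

[[9, 20], [10, 24]]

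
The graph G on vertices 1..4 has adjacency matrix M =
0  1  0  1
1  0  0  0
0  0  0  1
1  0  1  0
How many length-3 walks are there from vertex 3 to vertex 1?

The number of length-3 walks from vertex 3 to vertex 1 is entry (3,1) of M^3, where M is the adjacency matrix.
M^2 = [[2, 0, 1, 0], [0, 1, 0, 1], [1, 0, 1, 0], [0, 1, 0, 2]]
M^3 = [[0, 2, 0, 3], [2, 0, 1, 0], [0, 1, 0, 2], [3, 0, 2, 0]]

0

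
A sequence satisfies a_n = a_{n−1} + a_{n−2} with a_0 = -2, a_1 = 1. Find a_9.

With companion matrix T = [[1, 1], [1, 0]], [a_n, a_{n−1}]ᵀ = T·[a_{n−1}, a_{n−2}]ᵀ, so [a_9, a_8]ᵀ = T⁸·[a_1, a_0]ᵀ.
T⁸ = [[34, 21], [21, 13]], giving [a_9, a_8]ᵀ = [[-8], [-5]].

-8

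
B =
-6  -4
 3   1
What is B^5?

tr B = -5 and det B = 6, so the characteristic polynomial is λ² − (-5)λ + (6) with roots -3 and -2.
Eigenvectors give P = [[-4, -1], [3, 1]] with P⁻¹ = [[-1, -1], [3, 4]], and B = P·diag(-3, -2)·P⁻¹.
Then B^5 = P·diag(-243, -32)·P⁻¹ = [[972, 32], [-729, -32]] · [[-1, -1], [3, 4]] = [[-876, -844], [633, 601]].

[[-876, -844], [633, 601]]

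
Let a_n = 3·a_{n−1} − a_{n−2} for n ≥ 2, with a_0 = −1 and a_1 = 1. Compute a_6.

With companion matrix Q = [[3, −1], [1, 0]], [a_n, a_{n−1}]ᵀ = Q·[a_{n−1}, a_{n−2}]ᵀ, so [a_6, a_5]ᵀ = Q⁵·[a_1, a_0]ᵀ.
Q⁵ = [[144, −55], [55, −21]], giving [a_6, a_5]ᵀ = [[199], [76]].

199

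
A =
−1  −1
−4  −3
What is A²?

[[5, 4], [16, 13]]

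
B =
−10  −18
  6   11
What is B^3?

[[−28, −54], [18, 35]]

tr B = 1 and det B = −2, so the characteristic polynomial is λ² − (1)λ + (−2) with roots 2 and −1.
Eigenvectors give P = [[3, 2], [−2, −1]] with P⁻¹ = [[−1, −2], [2, 3]], and B = P·diag(2, −1)·P⁻¹.
Then B^3 = P·diag(8, −1)·P⁻¹ = [[24, −2], [−16, 1]] · [[−1, −2], [2, 3]] = [[−28, −54], [18, 35]].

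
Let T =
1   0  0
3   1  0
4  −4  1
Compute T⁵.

T = I + N where N = [[0, 0, 0], [3, 0, 0], [4, −4, 0]] is strictly lower-triangular, so N³ = 0.
(I + N)⁵ = I + 5·N + 10·N² = [[1, 0, 0], [15, 1, 0], [−100, −20, 1]].

[[1, 0, 0], [15, 1, 0], [−100, −20, 1]]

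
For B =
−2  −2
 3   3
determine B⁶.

[[−2, −2], [3, 3]]

B² = B (a projection; rank 1, trace 1), so B⁶ = B.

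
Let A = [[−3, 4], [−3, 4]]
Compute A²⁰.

A² = A (a projection; rank 1, trace 1), so A²⁰ = A.

[[−3, 4], [−3, 4]]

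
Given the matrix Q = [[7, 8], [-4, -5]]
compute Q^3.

[[55, 56], [-28, -29]]

tr Q = 2 and det Q = -3, so the characteristic polynomial is λ² − (2)λ + (-3) with roots -1 and 3.
Eigenvectors give P = [[-1, -2], [1, 1]] with P⁻¹ = [[1, 2], [-1, -1]], and Q = P·diag(-1, 3)·P⁻¹.
Then Q^3 = P·diag(-1, 27)·P⁻¹ = [[1, -54], [-1, 27]] · [[1, 2], [-1, -1]] = [[55, 56], [-28, -29]].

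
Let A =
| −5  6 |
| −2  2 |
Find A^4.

[[61, −90], [30, −44]]

tr A = −3 and det A = 2, so the characteristic polynomial is λ² − (−3)λ + (2) with roots −2 and −1.
Eigenvectors give P = [[2, 3], [1, 2]] with P⁻¹ = [[2, −3], [−1, 2]], and A = P·diag(−2, −1)·P⁻¹.
Then A^4 = P·diag(16, 1)·P⁻¹ = [[32, 3], [16, 2]] · [[2, −3], [−1, 2]] = [[61, −90], [30, −44]].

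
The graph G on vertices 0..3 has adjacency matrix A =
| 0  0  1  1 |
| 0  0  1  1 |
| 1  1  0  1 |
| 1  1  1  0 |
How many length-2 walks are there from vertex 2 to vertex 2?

The number of length-2 walks from vertex 2 to vertex 2 is entry (2,2) of A², where A is the adjacency matrix.
A² = [[2, 2, 1, 1], [2, 2, 1, 1], [1, 1, 3, 2], [1, 1, 2, 3]]

3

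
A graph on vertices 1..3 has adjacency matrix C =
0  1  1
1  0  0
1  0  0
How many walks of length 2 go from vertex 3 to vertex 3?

The number of length-2 walks from vertex 3 to vertex 3 is entry (3,3) of C², where C is the adjacency matrix.
C² = [[2, 0, 0], [0, 1, 1], [0, 1, 1]]

1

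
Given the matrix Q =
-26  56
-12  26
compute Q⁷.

tr Q = 0 and det Q = -4, so the characteristic polynomial is λ² − (0)λ + (-4) with roots -2 and 2.
Eigenvectors give P = [[7, 2], [3, 1]] with P⁻¹ = [[1, -2], [-3, 7]], and Q = P·diag(-2, 2)·P⁻¹.
Then Q⁷ = P·diag(-128, 128)·P⁻¹ = [[-896, 256], [-384, 128]] · [[1, -2], [-3, 7]] = [[-1664, 3584], [-768, 1664]].

[[-1664, 3584], [-768, 1664]]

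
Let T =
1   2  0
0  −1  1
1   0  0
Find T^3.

T^2 = [[1, 0, 2], [1, 1, −1], [1, 2, 0]]
T^3 = [[3, 2, 0], [0, 1, 1], [1, 0, 2]]

[[3, 2, 0], [0, 1, 1], [1, 0, 2]]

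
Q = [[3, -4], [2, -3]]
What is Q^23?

Q² = I (check: tr Q = 0 and det Q = -1), so Q^23 = Q since 23 is odd.

[[3, -4], [2, -3]]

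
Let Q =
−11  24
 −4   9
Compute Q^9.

[[−59051, 118104], [−19684, 39369]]

tr Q = −2 and det Q = −3, so the characteristic polynomial is λ² − (−2)λ + (−3) with roots −3 and 1.
Eigenvectors give P = [[−3, 2], [−1, 1]] with P⁻¹ = [[−1, 2], [−1, 3]], and Q = P·diag(−3, 1)·P⁻¹.
Then Q^9 = P·diag(−19683, 1)·P⁻¹ = [[59049, 2], [19683, 1]] · [[−1, 2], [−1, 3]] = [[−59051, 118104], [−19684, 39369]].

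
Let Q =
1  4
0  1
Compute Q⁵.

Q = I + N where N = [[0, 4], [0, 0]] is strictly upper-triangular, so N² = 0.
(I + N)⁵ = I + 5·N = [[1, 20], [0, 1]].

[[1, 20], [0, 1]]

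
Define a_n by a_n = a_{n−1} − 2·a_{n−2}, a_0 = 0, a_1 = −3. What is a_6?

With companion matrix B = [[1, −2], [1, 0]], [a_n, a_{n−1}]ᵀ = B·[a_{n−1}, a_{n−2}]ᵀ, so [a_6, a_5]ᵀ = B^5·[a_1, a_0]ᵀ.
B^5 = [[5, 2], [−1, 6]], giving [a_6, a_5]ᵀ = [[−15], [3]].

−15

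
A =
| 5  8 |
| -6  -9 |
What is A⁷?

tr A = -4 and det A = 3, so the characteristic polynomial is λ² − (-4)λ + (3) with roots -1 and -3.
Eigenvectors give P = [[4, -1], [-3, 1]] with P⁻¹ = [[1, 1], [3, 4]], and A = P·diag(-1, -3)·P⁻¹.
Then A⁷ = P·diag(-1, -2187)·P⁻¹ = [[-4, 2187], [3, -2187]] · [[1, 1], [3, 4]] = [[6557, 8744], [-6558, -8745]].

[[6557, 8744], [-6558, -8745]]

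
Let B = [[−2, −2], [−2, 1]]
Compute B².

[[8, 2], [2, 5]]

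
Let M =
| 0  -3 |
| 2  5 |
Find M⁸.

tr M = 5 and det M = 6, so the characteristic polynomial is λ² − (5)λ + (6) with roots 2 and 3.
Eigenvectors give P = [[3, -1], [-2, 1]] with P⁻¹ = [[1, 1], [2, 3]], and M = P·diag(2, 3)·P⁻¹.
Then M⁸ = P·diag(256, 6561)·P⁻¹ = [[768, -6561], [-512, 6561]] · [[1, 1], [2, 3]] = [[-12354, -18915], [12610, 19171]].

[[-12354, -18915], [12610, 19171]]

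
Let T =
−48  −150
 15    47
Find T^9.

[[−201438, −605850], [60585, 182267]]

tr T = −1 and det T = −6, so the characteristic polynomial is λ² − (−1)λ + (−6) with roots −3 and 2.
Eigenvectors give P = [[10, −3], [−3, 1]] with P⁻¹ = [[1, 3], [3, 10]], and T = P·diag(−3, 2)·P⁻¹.
Then T^9 = P·diag(−19683, 512)·P⁻¹ = [[−196830, −1536], [59049, 512]] · [[1, 3], [3, 10]] = [[−201438, −605850], [60585, 182267]].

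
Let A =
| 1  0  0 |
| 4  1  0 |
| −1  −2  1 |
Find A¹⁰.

[[1, 0, 0], [40, 1, 0], [−370, −20, 1]]

A = I + N where N = [[0, 0, 0], [4, 0, 0], [−1, −2, 0]] is strictly lower-triangular, so N³ = 0.
(I + N)¹⁰ = I + 10·N + 45·N² = [[1, 0, 0], [40, 1, 0], [−370, −20, 1]].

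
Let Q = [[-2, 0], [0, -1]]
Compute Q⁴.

[[16, 0], [0, 1]]

Q² = [[4, 0], [0, 1]]
Q³ = [[-8, 0], [0, -1]]
Q⁴ = [[16, 0], [0, 1]]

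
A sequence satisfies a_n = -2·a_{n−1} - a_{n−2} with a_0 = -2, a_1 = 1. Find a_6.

With companion matrix T = [[-2, -1], [1, 0]], [a_n, a_{n−1}]ᵀ = T·[a_{n−1}, a_{n−2}]ᵀ, so [a_6, a_5]ᵀ = T^5·[a_1, a_0]ᵀ.
T^5 = [[-6, -5], [5, 4]], giving [a_6, a_5]ᵀ = [[4], [-3]].

4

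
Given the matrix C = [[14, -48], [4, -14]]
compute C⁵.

[[224, -768], [64, -224]]

tr C = 0 and det C = -4, so the characteristic polynomial is λ² − (0)λ + (-4) with roots -2 and 2.
Eigenvectors give P = [[3, 4], [1, 1]] with P⁻¹ = [[-1, 4], [1, -3]], and C = P·diag(-2, 2)·P⁻¹.
Then C⁵ = P·diag(-32, 32)·P⁻¹ = [[-96, 128], [-32, 32]] · [[-1, 4], [1, -3]] = [[224, -768], [64, -224]].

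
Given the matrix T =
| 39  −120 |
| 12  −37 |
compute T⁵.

[[2439, −7320], [732, −2197]]

tr T = 2 and det T = −3, so the characteristic polynomial is λ² − (2)λ + (−3) with roots 3 and −1.
Eigenvectors give P = [[10, 3], [3, 1]] with P⁻¹ = [[1, −3], [−3, 10]], and T = P·diag(3, −1)·P⁻¹.
Then T⁵ = P·diag(243, −1)·P⁻¹ = [[2430, −3], [729, −1]] · [[1, −3], [−3, 10]] = [[2439, −7320], [732, −2197]].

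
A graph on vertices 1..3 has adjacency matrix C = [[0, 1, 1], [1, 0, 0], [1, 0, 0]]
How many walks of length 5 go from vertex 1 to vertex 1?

The number of length-5 walks from vertex 1 to vertex 1 is entry (1,1) of C⁵, where C is the adjacency matrix.
C² = [[2, 0, 0], [0, 1, 1], [0, 1, 1]]
C³ = [[0, 2, 2], [2, 0, 0], [2, 0, 0]]
C⁴ = [[4, 0, 0], [0, 2, 2], [0, 2, 2]]
C⁵ = [[0, 4, 4], [4, 0, 0], [4, 0, 0]]

0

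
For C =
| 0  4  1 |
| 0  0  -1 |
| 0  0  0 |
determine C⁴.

C is strictly triangular, hence nilpotent: C³ = 0, so C⁴ = 0.

[[0, 0, 0], [0, 0, 0], [0, 0, 0]]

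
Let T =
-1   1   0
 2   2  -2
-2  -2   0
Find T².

[[3, 1, -2], [6, 10, -4], [-2, -6, 4]]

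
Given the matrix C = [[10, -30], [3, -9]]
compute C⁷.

C² = C (a projection; rank 1, trace 1), so C⁷ = C.

[[10, -30], [3, -9]]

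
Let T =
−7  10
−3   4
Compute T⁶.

[[379, −630], [189, −314]]

tr T = −3 and det T = 2, so the characteristic polynomial is λ² − (−3)λ + (2) with roots −2 and −1.
Eigenvectors give P = [[2, −5], [1, −3]] with P⁻¹ = [[3, −5], [1, −2]], and T = P·diag(−2, −1)·P⁻¹.
Then T⁶ = P·diag(64, 1)·P⁻¹ = [[128, −5], [64, −3]] · [[3, −5], [1, −2]] = [[379, −630], [189, −314]].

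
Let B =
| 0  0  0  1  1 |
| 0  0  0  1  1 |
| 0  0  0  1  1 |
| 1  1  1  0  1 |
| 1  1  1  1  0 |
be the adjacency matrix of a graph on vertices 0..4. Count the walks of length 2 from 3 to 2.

1

The number of length-2 walks from vertex 3 to vertex 2 is entry (3,2) of B², where B is the adjacency matrix.
B² = [[2, 2, 2, 1, 1], [2, 2, 2, 1, 1], [2, 2, 2, 1, 1], [1, 1, 1, 4, 3], [1, 1, 1, 3, 4]]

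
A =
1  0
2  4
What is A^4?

A^2 = [[1, 0], [10, 16]]
A^3 = [[1, 0], [42, 64]]
A^4 = [[1, 0], [170, 256]]

[[1, 0], [170, 256]]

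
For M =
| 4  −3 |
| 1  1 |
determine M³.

M² = [[13, −15], [5, −2]]
M³ = [[37, −54], [18, −17]]

[[37, −54], [18, −17]]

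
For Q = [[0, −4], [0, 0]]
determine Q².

Q is strictly triangular, hence nilpotent: Q² = 0, so Q² = 0.

[[0, 0], [0, 0]]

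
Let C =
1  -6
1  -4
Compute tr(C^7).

-129

tr C = -3 and det C = 2, so the characteristic polynomial is λ² − (-3)λ + (2) with roots -1 and -2.
Eigenvectors give P = [[3, -2], [1, -1]] with P⁻¹ = [[1, -2], [1, -3]], and C = P·diag(-1, -2)·P⁻¹.
Then C^7 = P·diag(-1, -128)·P⁻¹ = [[-3, 256], [-1, 128]] · [[1, -2], [1, -3]] = [[253, -762], [127, -382]].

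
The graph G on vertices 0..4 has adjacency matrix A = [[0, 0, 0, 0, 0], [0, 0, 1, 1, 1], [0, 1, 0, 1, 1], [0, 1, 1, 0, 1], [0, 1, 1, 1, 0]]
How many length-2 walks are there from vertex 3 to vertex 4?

The number of length-2 walks from vertex 3 to vertex 4 is entry (3,4) of A², where A is the adjacency matrix.
A² = [[0, 0, 0, 0, 0], [0, 3, 2, 2, 2], [0, 2, 3, 2, 2], [0, 2, 2, 3, 2], [0, 2, 2, 2, 3]]

2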